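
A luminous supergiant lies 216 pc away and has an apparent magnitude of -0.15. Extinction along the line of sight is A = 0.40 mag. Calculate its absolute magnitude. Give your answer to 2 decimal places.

M ≈ -7.22

5 log₁₀(d/10 pc) = 5 log₁₀(216.0) − 5 = 6.672
M = m − 5 log₁₀(d/10) − A = -0.15 − 6.672 − 0.40 = -7.222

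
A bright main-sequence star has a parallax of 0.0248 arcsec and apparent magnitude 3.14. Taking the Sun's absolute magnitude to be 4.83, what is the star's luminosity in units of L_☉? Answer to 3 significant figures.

L/L_☉ ≈ 77.1

d = 1/p = 1/0.0248″ = 40.32 pc
M = m − 5 log₁₀ d + 5 = 3.14 − 5·1.6055 + 5 = 0.112
M − M_☉ = 0.112 − 4.83 = -4.718
L/L_☉ = 10^(−0.4 × -4.718) = 77.11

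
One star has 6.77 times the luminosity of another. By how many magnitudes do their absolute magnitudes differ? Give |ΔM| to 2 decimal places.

|ΔM| ≈ 2.08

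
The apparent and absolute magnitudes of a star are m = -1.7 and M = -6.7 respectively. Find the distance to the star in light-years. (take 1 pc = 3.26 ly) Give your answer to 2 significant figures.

Distance modulus: m − M = -1.7 − (-6.7) = 5.000
m − M = 5 log₁₀ d − 5
log₁₀ d = (m − M)/5 + 1 = 2.0000
d = 10^2.0000 = 100.0 pc
= 326.0 ly

d ≈ 330 ly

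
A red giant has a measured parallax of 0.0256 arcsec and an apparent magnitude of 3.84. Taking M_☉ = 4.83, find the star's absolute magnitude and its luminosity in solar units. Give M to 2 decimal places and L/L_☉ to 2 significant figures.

d = 1/p = 1/0.0256″ = 39.06 pc
M = m − 5 log₁₀ d + 5 = 3.84 − 5·1.5918 + 5 = 0.881
M − M_☉ = 0.881 − 4.83 = -3.949
L/L_☉ = 10^(−0.4 × -3.949) = 37.98

M ≈ 0.88; L/L_☉ ≈ 38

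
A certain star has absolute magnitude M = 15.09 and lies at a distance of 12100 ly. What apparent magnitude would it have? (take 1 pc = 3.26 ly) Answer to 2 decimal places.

m ≈ 27.94

d = 12100 ly / 3.26 = 3712 pc
m = M + 5 log₁₀ d − 5 = 15.09 + 5·3.5696 − 5 = 27.938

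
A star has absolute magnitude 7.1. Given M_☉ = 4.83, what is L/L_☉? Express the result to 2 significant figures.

L/L_☉ ≈ 0.12

M − M_☉ = 7.1 − 4.83 = 2.270
L/L_☉ = 10^(−0.4 (M − M_☉)) = 10^-0.908 = 0.1236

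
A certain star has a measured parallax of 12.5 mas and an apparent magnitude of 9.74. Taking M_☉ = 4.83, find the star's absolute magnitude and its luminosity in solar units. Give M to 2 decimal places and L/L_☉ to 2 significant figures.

M ≈ 5.22; L/L_☉ ≈ 0.70

d = 1/p = 1000/12.5 mas = 80.00 pc
M = m − 5 log₁₀ d + 5 = 9.74 − 5·1.9031 + 5 = 5.225
M − M_☉ = 5.225 − 4.83 = 0.395
L/L_☉ = 10^(−0.4 × 0.395) = 0.6953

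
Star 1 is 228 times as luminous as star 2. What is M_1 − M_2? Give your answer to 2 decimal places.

M_1 − M_2 ≈ -5.89

Pogson: ΔM = −2.5 log₁₀(ratio) = −2.5 log₁₀(228) = −2.5 × 2.3579 = -5.895
Star 1 is brighter, so it has the smaller magnitude: the difference is negative.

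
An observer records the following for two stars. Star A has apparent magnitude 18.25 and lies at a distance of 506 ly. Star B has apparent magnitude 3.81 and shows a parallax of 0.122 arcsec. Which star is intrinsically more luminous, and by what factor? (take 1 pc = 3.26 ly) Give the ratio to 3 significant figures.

Star A: d = 506 ly / 3.26 = 155.2 pc
Star A: M = m − 5 log₁₀ d + 5 = 18.25 − 5·2.1909 + 5 = 12.295
Star B: d = 1/p = 1/0.122″ = 8.197 pc
Star B: M = m − 5 log₁₀ d + 5 = 3.81 − 5·0.9136 + 5 = 4.242
ΔM = M_A − M_B = 12.295 − (4.242) = 8.054; smaller M is more luminous → Star B.
L ratio = 10^(0.4 |ΔM|) = 10^3.221 = 1665

Star B is more luminous, by a factor of 1670.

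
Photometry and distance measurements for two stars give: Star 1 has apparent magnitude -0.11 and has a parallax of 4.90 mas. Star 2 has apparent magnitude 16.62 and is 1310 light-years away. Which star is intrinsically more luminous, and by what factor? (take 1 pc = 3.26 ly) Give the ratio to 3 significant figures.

Star 1 is more luminous, by a factor of 1.27×10^6.

Star 1: p = 4.90 mas = 4.90×10^-3″ → d = 1/p = 204.1 pc
Star 1: M = m − 5 log₁₀ d + 5 = -0.11 − 5·2.3098 + 5 = -6.659
Star 2: d = 1310 ly / 3.26 = 401.8 pc
Star 2: M = m − 5 log₁₀ d + 5 = 16.62 − 5·2.6041 + 5 = 8.600
ΔM = M_1 − M_2 = -6.659 − (8.600) = -15.259; smaller M is more luminous → Star 1.
L ratio = 10^(0.4 |ΔM|) = 10^6.104 = 1.269×10^6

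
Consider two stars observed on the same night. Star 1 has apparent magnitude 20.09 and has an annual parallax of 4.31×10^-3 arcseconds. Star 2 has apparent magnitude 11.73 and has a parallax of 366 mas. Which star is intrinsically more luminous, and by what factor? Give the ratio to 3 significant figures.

Star 1 is more luminous, by a factor of 3.27.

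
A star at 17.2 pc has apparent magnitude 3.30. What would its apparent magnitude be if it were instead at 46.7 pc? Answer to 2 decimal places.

m ≈ 5.47

Flux ∝ 1/d², so Δm = 5 log₁₀(d₂/d₁) = 5 log₁₀(46.7/17.2) = 2.169
m₂ = m₁ + Δm = 3.30 + (2.169) = 5.469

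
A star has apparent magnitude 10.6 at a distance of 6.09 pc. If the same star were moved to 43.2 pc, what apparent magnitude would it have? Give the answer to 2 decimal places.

Flux ∝ 1/d², so Δm = 5 log₁₀(d₂/d₁) = 5 log₁₀(43.2/6.09) = 4.254
m₂ = m₁ + Δm = 10.6 + (4.254) = 14.854

m ≈ 14.85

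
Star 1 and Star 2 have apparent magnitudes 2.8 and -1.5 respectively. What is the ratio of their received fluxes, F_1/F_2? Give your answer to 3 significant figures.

F_1/F_2 ≈ 0.0191

Magnitude difference = 4.3
Flux ratio = 10^(−0.4 Δm) = 10^(−0.4 × 4.3) = 10^-1.720 = 0.01905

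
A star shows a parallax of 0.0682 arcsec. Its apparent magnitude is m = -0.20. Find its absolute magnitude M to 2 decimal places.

d = 1/p = 1/0.0682″ = 14.66 pc
5 log₁₀(d/10 pc) = 5 log₁₀(14.66) − 5 = 0.831
M = m − 5 log₁₀(d/10) = -0.20 − 0.831 = -1.031

M ≈ -1.03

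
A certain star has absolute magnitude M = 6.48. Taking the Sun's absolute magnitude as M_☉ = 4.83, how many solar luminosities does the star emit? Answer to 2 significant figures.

L/L_☉ ≈ 0.22

M − M_☉ = 6.48 − 4.83 = 1.650
L/L_☉ = 10^(−0.4 (M − M_☉)) = 10^-0.660 = 0.2188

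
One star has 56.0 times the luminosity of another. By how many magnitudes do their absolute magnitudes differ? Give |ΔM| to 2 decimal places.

Pogson: ΔM = −2.5 log₁₀(ratio) = −2.5 log₁₀(56.0) = −2.5 × 1.7482 = -4.370

|ΔM| ≈ 4.37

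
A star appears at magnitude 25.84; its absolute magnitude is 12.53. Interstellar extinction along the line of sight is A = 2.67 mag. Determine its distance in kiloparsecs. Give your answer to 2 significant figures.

d ≈ 1.3 kpc

m − M = 5 log₁₀(d/10 pc) + A  ⇒  25.84 − (12.53) − 2.67 = 5 log₁₀(d/10)
10.640 = 5 log₁₀(d/10)
log₁₀ d = (m − M − A)/5 + 1 = 3.1280
d = 10^3.1280 = 1343 pc
= 1.343 kpc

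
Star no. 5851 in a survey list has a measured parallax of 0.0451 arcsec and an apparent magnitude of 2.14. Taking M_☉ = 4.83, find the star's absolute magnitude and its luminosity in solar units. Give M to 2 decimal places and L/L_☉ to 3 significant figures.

d = 1/p = 1/0.0451″ = 22.17 pc
M = m − 5 log₁₀ d + 5 = 2.14 − 5·1.3458 + 5 = 0.411
M − M_☉ = 0.411 − 4.83 = -4.419
L/L_☉ = 10^(−0.4 × -4.419) = 58.57

M ≈ 0.41; L/L_☉ ≈ 58.6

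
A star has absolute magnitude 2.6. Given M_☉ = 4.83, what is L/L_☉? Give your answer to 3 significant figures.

L/L_☉ ≈ 7.80

M − M_☉ = 2.6 − 4.83 = -2.230
L/L_☉ = 10^(−0.4 (M − M_☉)) = 10^0.892 = 7.798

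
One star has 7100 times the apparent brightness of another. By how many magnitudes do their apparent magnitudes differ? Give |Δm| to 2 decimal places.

|Δm| ≈ 9.63

Pogson: Δm = −2.5 log₁₀(ratio) = −2.5 log₁₀(7100) = −2.5 × 3.8513 = -9.628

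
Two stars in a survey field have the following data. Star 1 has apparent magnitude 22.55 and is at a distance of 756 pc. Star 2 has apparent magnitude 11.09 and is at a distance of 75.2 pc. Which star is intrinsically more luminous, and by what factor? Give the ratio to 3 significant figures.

Star 1: M = m − 5 log₁₀ d + 5 = 22.55 − 5·2.8785 + 5 = 13.157
Star 2: M = m − 5 log₁₀ d + 5 = 11.09 − 5·1.8762 + 5 = 6.709
ΔM = M_1 − M_2 = 13.157 − (6.709) = 6.448; smaller M is more luminous → Star 2.
L ratio = 10^(0.4 |ΔM|) = 10^2.579 = 379.7

Star 2 is more luminous, by a factor of 380.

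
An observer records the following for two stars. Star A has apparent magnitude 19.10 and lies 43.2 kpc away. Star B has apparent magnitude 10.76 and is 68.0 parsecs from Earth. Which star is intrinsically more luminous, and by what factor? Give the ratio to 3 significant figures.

Star A is more luminous, by a factor of 186.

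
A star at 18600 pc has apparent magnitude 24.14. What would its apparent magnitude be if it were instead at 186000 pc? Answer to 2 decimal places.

Flux ∝ 1/d², so Δm = 5 log₁₀(d₂/d₁) = 5 log₁₀(186000/18600) = 5.000
m₂ = m₁ + Δm = 24.14 + (5.000) = 29.140

m ≈ 29.14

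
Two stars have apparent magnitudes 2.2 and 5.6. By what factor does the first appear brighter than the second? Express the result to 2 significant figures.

Δm = 2.2 − (5.6) = -3.4
Flux ratio = 10^(−0.4 Δm) = 10^(−0.4 × -3.4) = 10^1.360 = 22.91

23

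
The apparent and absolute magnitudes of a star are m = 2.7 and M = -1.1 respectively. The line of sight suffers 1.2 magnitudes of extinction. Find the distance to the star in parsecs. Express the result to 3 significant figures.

d ≈ 33.1 pc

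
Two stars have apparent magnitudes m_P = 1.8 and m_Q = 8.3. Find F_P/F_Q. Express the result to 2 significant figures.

Magnitude difference = -6.5
Flux ratio = 10^(−0.4 Δm) = 10^(−0.4 × -6.5) = 10^2.600 = 398.1

F_P/F_Q ≈ 400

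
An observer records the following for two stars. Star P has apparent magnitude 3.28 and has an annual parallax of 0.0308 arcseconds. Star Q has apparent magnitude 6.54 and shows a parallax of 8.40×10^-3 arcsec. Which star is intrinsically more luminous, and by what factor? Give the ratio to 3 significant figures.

Star P: d = 1/p = 1/0.0308″ = 32.47 pc
Star P: M = m − 5 log₁₀ d + 5 = 3.28 − 5·1.5114 + 5 = 0.723
Star Q: d = 1/p = 1/8.40×10^-3″ = 119.0 pc
Star Q: M = m − 5 log₁₀ d + 5 = 6.54 − 5·2.0757 + 5 = 1.161
ΔM = M_P − M_Q = 0.723 − (1.161) = -0.439; smaller M is more luminous → Star P.
L ratio = 10^(0.4 |ΔM|) = 10^0.175 = 1.498

Star P is more luminous, by a factor of 1.50.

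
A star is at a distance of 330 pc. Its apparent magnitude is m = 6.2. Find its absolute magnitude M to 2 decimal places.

5 log₁₀(d/10 pc) = 5 log₁₀(330.0) − 5 = 7.593
M = m − 5 log₁₀(d/10) = 6.2 − 7.593 = -1.393

M ≈ -1.39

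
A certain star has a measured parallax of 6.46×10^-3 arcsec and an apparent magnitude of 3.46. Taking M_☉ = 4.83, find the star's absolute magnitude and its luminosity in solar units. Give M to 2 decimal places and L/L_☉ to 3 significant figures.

M ≈ -2.49; L/L_☉ ≈ 846

d = 1/p = 1/6.46×10^-3″ = 154.8 pc
M = m − 5 log₁₀ d + 5 = 3.46 − 5·2.1898 + 5 = -2.489
M − M_☉ = -2.489 − 4.83 = -7.319
L/L_☉ = 10^(−0.4 × -7.319) = 846.3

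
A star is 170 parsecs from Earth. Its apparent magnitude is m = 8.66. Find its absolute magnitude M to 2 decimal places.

M ≈ 2.51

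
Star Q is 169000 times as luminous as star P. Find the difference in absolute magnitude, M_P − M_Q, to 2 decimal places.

Pogson: ΔM = −2.5 log₁₀(ratio) = −2.5 log₁₀(169000) = −2.5 × 5.2279 = -13.070
Star Q is brighter so has the smaller magnitude: M_P − M_Q is positive.

M_P − M_Q ≈ 13.07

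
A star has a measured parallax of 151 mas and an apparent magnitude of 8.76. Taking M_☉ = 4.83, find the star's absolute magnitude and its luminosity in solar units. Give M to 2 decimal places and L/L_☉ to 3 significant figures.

d = 1/p = 1000/151 mas = 6.623 pc
M = m − 5 log₁₀ d + 5 = 8.76 − 5·0.8210 + 5 = 9.655
M − M_☉ = 9.655 − 4.83 = 4.825
L/L_☉ = 10^(−0.4 × 4.825) = 0.01175

M ≈ 9.65; L/L_☉ ≈ 0.0118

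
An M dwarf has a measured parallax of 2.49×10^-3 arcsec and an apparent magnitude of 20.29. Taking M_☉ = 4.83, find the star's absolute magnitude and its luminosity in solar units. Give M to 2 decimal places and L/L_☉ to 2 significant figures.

M ≈ 12.27; L/L_☉ ≈ 1.1×10^-3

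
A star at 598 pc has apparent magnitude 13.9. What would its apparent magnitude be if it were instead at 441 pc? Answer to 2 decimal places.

m ≈ 13.24

Flux ∝ 1/d², so Δm = 5 log₁₀(d₂/d₁) = 5 log₁₀(441/598) = -0.661
m₂ = m₁ + Δm = 13.9 + (-0.661) = 13.239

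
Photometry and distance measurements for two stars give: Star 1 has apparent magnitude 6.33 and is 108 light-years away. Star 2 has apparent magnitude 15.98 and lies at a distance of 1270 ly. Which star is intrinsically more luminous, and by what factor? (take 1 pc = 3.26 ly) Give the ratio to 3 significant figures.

Star 1 is more luminous, by a factor of 52.4.

Star 1: d = 108 ly / 3.26 = 33.13 pc
Star 1: M = m − 5 log₁₀ d + 5 = 6.33 − 5·1.5202 + 5 = 3.729
Star 2: d = 1270 ly / 3.26 = 389.6 pc
Star 2: M = m − 5 log₁₀ d + 5 = 15.98 − 5·2.5906 + 5 = 8.027
ΔM = M_1 − M_2 = 3.729 − (8.027) = -4.298; smaller M is more luminous → Star 1.
L ratio = 10^(0.4 |ΔM|) = 10^1.719 = 52.39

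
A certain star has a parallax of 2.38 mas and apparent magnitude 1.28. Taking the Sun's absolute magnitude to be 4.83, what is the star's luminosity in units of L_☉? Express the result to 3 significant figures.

d = 1/p = 1000/2.38 mas = 420.2 pc
M = m − 5 log₁₀ d + 5 = 1.28 − 5·2.6234 + 5 = -6.837
M − M_☉ = -6.837 − 4.83 = -11.667
L/L_☉ = 10^(−0.4 × -11.667) = 46440

L/L_☉ ≈ 46400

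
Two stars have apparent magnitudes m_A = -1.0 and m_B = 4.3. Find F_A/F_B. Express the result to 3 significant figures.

Δm = -1.0 − (4.3) = -5.3
Flux ratio = 10^(−0.4 Δm) = 10^(−0.4 × -5.3) = 10^2.120 = 131.8

F_A/F_B ≈ 132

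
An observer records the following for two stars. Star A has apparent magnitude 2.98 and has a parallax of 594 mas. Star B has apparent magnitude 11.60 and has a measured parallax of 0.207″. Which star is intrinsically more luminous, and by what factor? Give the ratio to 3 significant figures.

Star A is more luminous, by a factor of 341.

Star A: p = 594 mas = 0.594″ → d = 1/p = 1.684 pc
Star A: M = m − 5 log₁₀ d + 5 = 2.98 − 5·0.2262 + 5 = 6.849
Star B: d = 1/p = 1/0.207″ = 4.831 pc
Star B: M = m − 5 log₁₀ d + 5 = 11.60 − 5·0.6840 + 5 = 13.180
ΔM = M_A − M_B = 6.849 − (13.180) = -6.331; smaller M is more luminous → Star A.
L ratio = 10^(0.4 |ΔM|) = 10^2.532 = 340.7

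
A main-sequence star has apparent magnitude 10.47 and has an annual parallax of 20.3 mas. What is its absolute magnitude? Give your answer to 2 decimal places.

M ≈ 7.01

p = 20.3 mas = 0.0203″ → d = 1/p = 49.26 pc
5 log₁₀(d/10 pc) = 5 log₁₀(49.26) − 5 = 3.463
M = m − 5 log₁₀(d/10) = 10.47 − 3.463 = 7.007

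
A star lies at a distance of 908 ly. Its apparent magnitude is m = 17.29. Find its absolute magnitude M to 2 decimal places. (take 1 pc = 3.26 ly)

d = 908 ly / 3.26 = 278.5 pc
5 log₁₀(d/10 pc) = 5 log₁₀(278.5) − 5 = 7.224
M = m − 5 log₁₀(d/10) = 17.29 − 7.224 = 10.066

M ≈ 10.07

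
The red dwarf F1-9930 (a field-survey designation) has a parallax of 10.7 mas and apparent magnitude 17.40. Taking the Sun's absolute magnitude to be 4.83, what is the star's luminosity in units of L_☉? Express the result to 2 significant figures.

L/L_☉ ≈ 8.2×10^-4

d = 1/p = 1000/10.7 mas = 93.46 pc
M = m − 5 log₁₀ d + 5 = 17.40 − 5·1.9706 + 5 = 12.547
M − M_☉ = 12.547 − 4.83 = 7.717
L/L_☉ = 10^(−0.4 × 7.717) = 8.189×10^-4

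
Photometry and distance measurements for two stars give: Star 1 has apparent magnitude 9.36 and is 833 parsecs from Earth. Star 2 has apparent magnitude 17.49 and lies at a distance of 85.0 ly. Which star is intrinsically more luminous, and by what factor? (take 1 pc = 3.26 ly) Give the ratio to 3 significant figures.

Star 1 is more luminous, by a factor of 1.82×10^6.

Star 1: M = m − 5 log₁₀ d + 5 = 9.36 − 5·2.9206 + 5 = -0.243
Star 2: d = 85.0 ly / 3.26 = 26.07 pc
Star 2: M = m − 5 log₁₀ d + 5 = 17.49 − 5·1.4162 + 5 = 15.409
ΔM = M_1 − M_2 = -0.243 − (15.409) = -15.652; smaller M is more luminous → Star 1.
L ratio = 10^(0.4 |ΔM|) = 10^6.261 = 1.823×10^6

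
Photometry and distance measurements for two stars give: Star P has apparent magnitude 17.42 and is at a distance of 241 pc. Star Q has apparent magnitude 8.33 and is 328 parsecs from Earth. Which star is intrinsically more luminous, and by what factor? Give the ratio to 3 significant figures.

Star P: M = m − 5 log₁₀ d + 5 = 17.42 − 5·2.3820 + 5 = 10.510
Star Q: M = m − 5 log₁₀ d + 5 = 8.33 − 5·2.5159 + 5 = 0.751
ΔM = M_P − M_Q = 10.510 − (0.751) = 9.759; smaller M is more luminous → Star Q.
L ratio = 10^(0.4 |ΔM|) = 10^3.904 = 8011

Star Q is more luminous, by a factor of 8010.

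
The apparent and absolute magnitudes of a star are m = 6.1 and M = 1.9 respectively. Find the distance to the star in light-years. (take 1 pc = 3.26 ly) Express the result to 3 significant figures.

d ≈ 226 ly

μ = m − M = 4.200
m − M = 5 log₁₀ d − 5
log₁₀ d = (m − M)/5 + 1 = 1.8400
d = 10^1.8400 = 69.18 pc
= 225.5 ly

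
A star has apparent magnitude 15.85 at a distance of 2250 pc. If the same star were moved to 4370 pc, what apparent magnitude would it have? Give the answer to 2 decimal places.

m ≈ 17.29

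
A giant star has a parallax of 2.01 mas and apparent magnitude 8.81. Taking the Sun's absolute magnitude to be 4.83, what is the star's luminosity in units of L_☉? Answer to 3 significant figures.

d = 1/p = 1000/2.01 mas = 497.5 pc
M = m − 5 log₁₀ d + 5 = 8.81 − 5·2.6968 + 5 = 0.326
M − M_☉ = 0.326 − 4.83 = -4.504
L/L_☉ = 10^(−0.4 × -4.504) = 63.33

L/L_☉ ≈ 63.3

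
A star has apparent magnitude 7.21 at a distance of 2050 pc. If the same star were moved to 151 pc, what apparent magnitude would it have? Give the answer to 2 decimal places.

Flux ∝ 1/d², so Δm = 5 log₁₀(d₂/d₁) = 5 log₁₀(151/2050) = -5.664
m₂ = m₁ + Δm = 7.21 + (-5.664) = 1.546

m ≈ 1.55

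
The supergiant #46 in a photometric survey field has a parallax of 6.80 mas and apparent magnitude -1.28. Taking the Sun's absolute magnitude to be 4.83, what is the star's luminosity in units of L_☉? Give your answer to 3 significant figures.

L/L_☉ ≈ 60100

d = 1/p = 1000/6.80 mas = 147.1 pc
M = m − 5 log₁₀ d + 5 = -1.28 − 5·2.1675 + 5 = -7.117
M − M_☉ = -7.117 − 4.83 = -11.947
L/L_☉ = 10^(−0.4 × -11.947) = 60110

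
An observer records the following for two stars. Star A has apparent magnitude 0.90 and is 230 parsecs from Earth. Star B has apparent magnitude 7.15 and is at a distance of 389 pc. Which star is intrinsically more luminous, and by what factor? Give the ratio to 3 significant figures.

Star A is more luminous, by a factor of 111.

Star A: M = m − 5 log₁₀ d + 5 = 0.90 − 5·2.3617 + 5 = -5.909
Star B: M = m − 5 log₁₀ d + 5 = 7.15 − 5·2.5899 + 5 = -0.800
ΔM = M_A − M_B = -5.909 − (-0.800) = -5.109; smaller M is more luminous → Star A.
L ratio = 10^(0.4 |ΔM|) = 10^2.044 = 110.5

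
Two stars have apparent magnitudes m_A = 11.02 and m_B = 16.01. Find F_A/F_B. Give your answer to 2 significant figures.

Δm = 11.02 − (16.01) = -4.99
Flux ratio = 10^(−0.4 Δm) = 10^(−0.4 × -4.99) = 10^1.996 = 99.08

F_A/F_B ≈ 99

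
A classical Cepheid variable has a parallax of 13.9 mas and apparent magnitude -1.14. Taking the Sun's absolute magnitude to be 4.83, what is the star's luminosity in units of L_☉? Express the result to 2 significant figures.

L/L_☉ ≈ 13000

d = 1/p = 1000/13.9 mas = 71.94 pc
M = m − 5 log₁₀ d + 5 = -1.14 − 5·1.8570 + 5 = -5.425
M − M_☉ = -5.425 − 4.83 = -10.255
L/L_☉ = 10^(−0.4 × -10.255) = 12650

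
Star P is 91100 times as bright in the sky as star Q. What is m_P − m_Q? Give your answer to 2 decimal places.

m_P − m_Q ≈ -12.40

Pogson: Δm = −2.5 log₁₀(ratio) = −2.5 log₁₀(91100) = −2.5 × 4.9595 = -12.399
Star P is brighter, so it has the smaller magnitude: the difference is negative.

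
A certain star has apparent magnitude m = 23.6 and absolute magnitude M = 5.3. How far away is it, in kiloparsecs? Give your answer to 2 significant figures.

μ = m − M = 18.300
m − M = 5 log₁₀ d − 5
log₁₀ d = (m − M)/5 + 1 = 4.6600
d = 10^4.6600 = 45710 pc
= 45.71 kpc

d ≈ 46 kpc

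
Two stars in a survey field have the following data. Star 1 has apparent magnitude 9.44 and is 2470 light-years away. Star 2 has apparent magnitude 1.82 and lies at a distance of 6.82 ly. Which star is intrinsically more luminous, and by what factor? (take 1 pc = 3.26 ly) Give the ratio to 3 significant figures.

Star 1 is more luminous, by a factor of 117.

Star 1: d = 2470 ly / 3.26 = 757.7 pc
Star 1: M = m − 5 log₁₀ d + 5 = 9.44 − 5·2.8795 + 5 = 0.043
Star 2: d = 6.82 ly / 3.26 = 2.092 pc
Star 2: M = m − 5 log₁₀ d + 5 = 1.82 − 5·0.3206 + 5 = 5.217
ΔM = M_1 − M_2 = 0.043 − (5.217) = -5.175; smaller M is more luminous → Star 1.
L ratio = 10^(0.4 |ΔM|) = 10^2.070 = 117.4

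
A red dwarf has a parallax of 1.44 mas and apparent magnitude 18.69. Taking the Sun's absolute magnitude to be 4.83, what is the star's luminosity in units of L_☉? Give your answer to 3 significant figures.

d = 1/p = 1000/1.44 mas = 694.4 pc
M = m − 5 log₁₀ d + 5 = 18.69 − 5·2.8416 + 5 = 9.482
M − M_☉ = 9.482 − 4.83 = 4.652
L/L_☉ = 10^(−0.4 × 4.652) = 0.01378

L/L_☉ ≈ 0.0138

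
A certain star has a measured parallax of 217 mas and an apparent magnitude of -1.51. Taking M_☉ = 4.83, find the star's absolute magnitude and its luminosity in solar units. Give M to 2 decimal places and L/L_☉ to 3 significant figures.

M ≈ 0.17; L/L_☉ ≈ 73.0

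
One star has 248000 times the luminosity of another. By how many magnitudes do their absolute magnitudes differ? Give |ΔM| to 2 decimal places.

|ΔM| ≈ 13.49

Pogson: ΔM = −2.5 log₁₀(ratio) = −2.5 log₁₀(248000) = −2.5 × 5.3945 = -13.486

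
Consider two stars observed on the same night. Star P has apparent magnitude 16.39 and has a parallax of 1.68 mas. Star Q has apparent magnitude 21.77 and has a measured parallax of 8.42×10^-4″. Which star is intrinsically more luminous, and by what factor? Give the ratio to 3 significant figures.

Star P: p = 1.68 mas = 1.68×10^-3″ → d = 1/p = 595.2 pc
Star P: M = m − 5 log₁₀ d + 5 = 16.39 − 5·2.7747 + 5 = 7.517
Star Q: d = 1/p = 1/8.42×10^-4″ = 1188 pc
Star Q: M = m − 5 log₁₀ d + 5 = 21.77 − 5·3.0747 + 5 = 11.397
ΔM = M_P − M_Q = 7.517 − (11.397) = -3.880; smaller M is more luminous → Star P.
L ratio = 10^(0.4 |ΔM|) = 10^1.552 = 35.65

Star P is more luminous, by a factor of 35.6.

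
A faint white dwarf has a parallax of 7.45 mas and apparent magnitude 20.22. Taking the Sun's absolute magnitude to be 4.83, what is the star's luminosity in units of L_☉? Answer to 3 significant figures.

d = 1/p = 1000/7.45 mas = 134.2 pc
M = m − 5 log₁₀ d + 5 = 20.22 − 5·2.1278 + 5 = 14.581
M − M_☉ = 14.581 − 4.83 = 9.751
L/L_☉ = 10^(−0.4 × 9.751) = 1.258×10^-4

L/L_☉ ≈ 1.26×10^-4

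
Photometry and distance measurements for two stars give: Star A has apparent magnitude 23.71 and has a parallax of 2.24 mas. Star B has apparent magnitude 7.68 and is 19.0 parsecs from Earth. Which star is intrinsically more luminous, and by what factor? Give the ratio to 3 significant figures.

Star B is more luminous, by a factor of 4680.

Star A: p = 2.24 mas = 2.24×10^-3″ → d = 1/p = 446.4 pc
Star A: M = m − 5 log₁₀ d + 5 = 23.71 − 5·2.6498 + 5 = 15.461
Star B: M = m − 5 log₁₀ d + 5 = 7.68 − 5·1.2788 + 5 = 6.286
ΔM = M_A − M_B = 15.461 − (6.286) = 9.175; smaller M is more luminous → Star B.
L ratio = 10^(0.4 |ΔM|) = 10^3.670 = 4677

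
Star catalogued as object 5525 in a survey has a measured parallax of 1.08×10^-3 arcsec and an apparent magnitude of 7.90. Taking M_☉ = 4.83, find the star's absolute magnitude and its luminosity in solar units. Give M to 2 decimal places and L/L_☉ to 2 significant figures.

d = 1/p = 1/1.08×10^-3″ = 925.9 pc
M = m − 5 log₁₀ d + 5 = 7.90 − 5·2.9666 + 5 = -1.933
M − M_☉ = -1.933 − 4.83 = -6.763
L/L_☉ = 10^(−0.4 × -6.763) = 507.2

M ≈ -1.93; L/L_☉ ≈ 510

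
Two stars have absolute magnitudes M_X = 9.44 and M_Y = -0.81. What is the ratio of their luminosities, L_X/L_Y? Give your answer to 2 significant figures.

ΔM = M_X − M_Y = 10.25
L_X/L_Y = 10^(−0.4 ΔM) = 10^-4.100 = 7.943×10^-5

L_X/L_Y ≈ 7.9×10^-5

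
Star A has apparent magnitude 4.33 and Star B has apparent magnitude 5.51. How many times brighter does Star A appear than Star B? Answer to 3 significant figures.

2.96

Δm = 4.33 − (5.51) = -1.18
Flux ratio = 10^(−0.4 Δm) = 10^(−0.4 × -1.18) = 10^0.472 = 2.965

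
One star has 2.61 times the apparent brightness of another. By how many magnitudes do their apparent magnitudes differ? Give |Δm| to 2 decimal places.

Pogson: Δm = −2.5 log₁₀(ratio) = −2.5 log₁₀(2.61) = −2.5 × 0.4166 = -1.042

|Δm| ≈ 1.04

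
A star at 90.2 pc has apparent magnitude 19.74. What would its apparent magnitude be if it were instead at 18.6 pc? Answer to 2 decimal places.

Flux ∝ 1/d², so Δm = 5 log₁₀(d₂/d₁) = 5 log₁₀(18.6/90.2) = -3.428
m₂ = m₁ + Δm = 19.74 + (-3.428) = 16.312

m ≈ 16.31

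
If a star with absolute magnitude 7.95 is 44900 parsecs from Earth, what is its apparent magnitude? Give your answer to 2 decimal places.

m ≈ 26.21

m = M + 5 log₁₀ d − 5 = 7.95 + 5·4.6522 − 5 = 26.211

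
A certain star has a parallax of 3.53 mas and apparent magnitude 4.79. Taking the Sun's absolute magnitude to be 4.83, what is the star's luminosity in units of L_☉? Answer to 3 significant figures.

L/L_☉ ≈ 833

d = 1/p = 1000/3.53 mas = 283.3 pc
M = m − 5 log₁₀ d + 5 = 4.79 − 5·2.4522 + 5 = -2.471
M − M_☉ = -2.471 − 4.83 = -7.301
L/L_☉ = 10^(−0.4 × -7.301) = 832.6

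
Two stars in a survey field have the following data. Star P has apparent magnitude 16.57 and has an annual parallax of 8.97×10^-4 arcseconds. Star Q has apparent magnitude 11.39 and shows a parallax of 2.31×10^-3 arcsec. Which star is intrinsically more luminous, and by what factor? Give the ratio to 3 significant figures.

Star Q is more luminous, by a factor of 17.8.

Star P: d = 1/p = 1/8.97×10^-4″ = 1115 pc
Star P: M = m − 5 log₁₀ d + 5 = 16.57 − 5·3.0472 + 5 = 6.334
Star Q: d = 1/p = 1/2.31×10^-3″ = 432.9 pc
Star Q: M = m − 5 log₁₀ d + 5 = 11.39 − 5·2.6364 + 5 = 3.208
ΔM = M_P − M_Q = 6.334 − (3.208) = 3.126; smaller M is more luminous → Star Q.
L ratio = 10^(0.4 |ΔM|) = 10^1.250 = 17.80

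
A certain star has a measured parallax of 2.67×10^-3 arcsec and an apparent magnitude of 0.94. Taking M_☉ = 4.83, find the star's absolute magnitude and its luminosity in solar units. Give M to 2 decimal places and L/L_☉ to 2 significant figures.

M ≈ -6.93; L/L_☉ ≈ 50000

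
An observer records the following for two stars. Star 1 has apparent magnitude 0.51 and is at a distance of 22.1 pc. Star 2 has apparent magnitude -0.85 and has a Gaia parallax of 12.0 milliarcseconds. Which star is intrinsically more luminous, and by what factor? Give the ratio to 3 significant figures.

Star 2 is more luminous, by a factor of 49.8.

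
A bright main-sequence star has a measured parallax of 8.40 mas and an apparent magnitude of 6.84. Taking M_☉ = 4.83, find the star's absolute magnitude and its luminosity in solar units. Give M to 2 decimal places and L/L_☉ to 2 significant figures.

M ≈ 1.46; L/L_☉ ≈ 22

d = 1/p = 1000/8.40 mas = 119.0 pc
M = m − 5 log₁₀ d + 5 = 6.84 − 5·2.0757 + 5 = 1.461
M − M_☉ = 1.461 − 4.83 = -3.369
L/L_☉ = 10^(−0.4 × -3.369) = 22.26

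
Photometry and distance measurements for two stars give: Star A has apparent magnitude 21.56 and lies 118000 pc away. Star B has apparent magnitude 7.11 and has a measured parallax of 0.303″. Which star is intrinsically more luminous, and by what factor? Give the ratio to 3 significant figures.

Star A is more luminous, by a factor of 2120.

Star A: M = m − 5 log₁₀ d + 5 = 21.56 − 5·5.0719 + 5 = 1.201
Star B: d = 1/p = 1/0.303″ = 3.300 pc
Star B: M = m − 5 log₁₀ d + 5 = 7.11 − 5·0.5186 + 5 = 9.517
ΔM = M_A − M_B = 1.201 − (9.517) = -8.317; smaller M is more luminous → Star A.
L ratio = 10^(0.4 |ΔM|) = 10^3.327 = 2122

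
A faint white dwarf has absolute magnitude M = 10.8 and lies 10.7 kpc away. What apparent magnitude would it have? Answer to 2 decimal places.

m ≈ 25.95

d = 10.7 kpc = 10700 pc
m = M + 5 log₁₀ d − 5 = 10.8 + 5·4.0294 − 5 = 25.947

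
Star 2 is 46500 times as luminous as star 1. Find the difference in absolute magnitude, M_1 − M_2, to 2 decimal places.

Pogson: ΔM = −2.5 log₁₀(ratio) = −2.5 log₁₀(46500) = −2.5 × 4.6675 = -11.669
Star 2 is brighter so has the smaller magnitude: M_1 − M_2 is positive.

M_1 − M_2 ≈ 11.67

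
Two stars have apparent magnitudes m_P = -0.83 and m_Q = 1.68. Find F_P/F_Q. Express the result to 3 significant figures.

F_P/F_Q ≈ 10.1

Magnitude difference = -2.51
Flux ratio = 10^(−0.4 Δm) = 10^(−0.4 × -2.51) = 10^1.004 = 10.09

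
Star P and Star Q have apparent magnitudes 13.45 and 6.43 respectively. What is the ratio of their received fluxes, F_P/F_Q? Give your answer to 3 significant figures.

Δm = 13.45 − (6.43) = 7.02
Flux ratio = 10^(−0.4 Δm) = 10^(−0.4 × 7.02) = 10^-2.808 = 1.556×10^-3

F_P/F_Q ≈ 1.56×10^-3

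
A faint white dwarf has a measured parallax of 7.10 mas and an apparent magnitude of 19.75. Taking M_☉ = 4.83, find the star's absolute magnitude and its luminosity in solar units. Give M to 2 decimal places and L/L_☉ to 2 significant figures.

d = 1/p = 1000/7.10 mas = 140.8 pc
M = m − 5 log₁₀ d + 5 = 19.75 − 5·2.1487 + 5 = 14.006
M − M_☉ = 14.006 − 4.83 = 9.176
L/L_☉ = 10^(−0.4 × 9.176) = 2.135×10^-4

M ≈ 14.01; L/L_☉ ≈ 2.1×10^-4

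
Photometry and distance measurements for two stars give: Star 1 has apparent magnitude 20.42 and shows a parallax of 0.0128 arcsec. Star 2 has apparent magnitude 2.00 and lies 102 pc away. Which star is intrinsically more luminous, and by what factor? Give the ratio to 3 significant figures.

Star 2 is more luminous, by a factor of 3.98×10^7.

Star 1: d = 1/p = 1/0.0128″ = 78.12 pc
Star 1: M = m − 5 log₁₀ d + 5 = 20.42 − 5·1.8928 + 5 = 15.956
Star 2: M = m − 5 log₁₀ d + 5 = 2.00 − 5·2.0086 + 5 = -3.043
ΔM = M_1 − M_2 = 15.956 − (-3.043) = 18.999; smaller M is more luminous → Star 2.
L ratio = 10^(0.4 |ΔM|) = 10^7.600 = 3.978×10^7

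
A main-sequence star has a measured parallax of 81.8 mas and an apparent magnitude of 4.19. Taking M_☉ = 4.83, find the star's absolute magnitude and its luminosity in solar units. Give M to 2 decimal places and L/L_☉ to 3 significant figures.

M ≈ 3.75; L/L_☉ ≈ 2.69

d = 1/p = 1000/81.8 mas = 12.22 pc
M = m − 5 log₁₀ d + 5 = 4.19 − 5·1.0872 + 5 = 3.754
M − M_☉ = 3.754 − 4.83 = -1.076
L/L_☉ = 10^(−0.4 × -1.076) = 2.695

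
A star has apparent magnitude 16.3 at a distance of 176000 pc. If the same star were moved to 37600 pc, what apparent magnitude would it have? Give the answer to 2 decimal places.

m ≈ 12.95

Flux ∝ 1/d², so Δm = 5 log₁₀(d₂/d₁) = 5 log₁₀(37600/176000) = -3.352
m₂ = m₁ + Δm = 16.3 + (-3.352) = 12.948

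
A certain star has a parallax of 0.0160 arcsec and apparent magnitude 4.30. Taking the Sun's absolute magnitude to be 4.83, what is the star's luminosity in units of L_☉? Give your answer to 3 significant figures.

d = 1/p = 1/0.0160″ = 62.50 pc
M = m − 5 log₁₀ d + 5 = 4.30 − 5·1.7959 + 5 = 0.321
M − M_☉ = 0.321 − 4.83 = -4.509
L/L_☉ = 10^(−0.4 × -4.509) = 63.64

L/L_☉ ≈ 63.6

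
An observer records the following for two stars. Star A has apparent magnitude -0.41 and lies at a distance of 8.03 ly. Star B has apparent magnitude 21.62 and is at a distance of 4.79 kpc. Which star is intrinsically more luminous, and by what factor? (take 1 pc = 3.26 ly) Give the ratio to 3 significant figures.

Star A is more luminous, by a factor of 172.

Star A: d = 8.03 ly / 3.26 = 2.463 pc
Star A: M = m − 5 log₁₀ d + 5 = -0.41 − 5·0.3915 + 5 = 2.633
Star B: d = 4.79 kpc = 4790 pc
Star B: M = m − 5 log₁₀ d + 5 = 21.62 − 5·3.6803 + 5 = 8.218
ΔM = M_A − M_B = 2.633 − (8.218) = -5.586; smaller M is more luminous → Star A.
L ratio = 10^(0.4 |ΔM|) = 10^2.234 = 171.5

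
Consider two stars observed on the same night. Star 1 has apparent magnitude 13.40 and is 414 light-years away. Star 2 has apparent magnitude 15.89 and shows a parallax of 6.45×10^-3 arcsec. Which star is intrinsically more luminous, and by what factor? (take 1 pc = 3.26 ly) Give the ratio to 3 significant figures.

Star 1 is more luminous, by a factor of 6.65.

Star 1: d = 414 ly / 3.26 = 127.0 pc
Star 1: M = m − 5 log₁₀ d + 5 = 13.40 − 5·2.1038 + 5 = 7.881
Star 2: d = 1/p = 1/6.45×10^-3″ = 155.0 pc
Star 2: M = m − 5 log₁₀ d + 5 = 15.89 − 5·2.1904 + 5 = 9.938
ΔM = M_1 − M_2 = 7.881 − (9.938) = -2.057; smaller M is more luminous → Star 1.
L ratio = 10^(0.4 |ΔM|) = 10^0.823 = 6.648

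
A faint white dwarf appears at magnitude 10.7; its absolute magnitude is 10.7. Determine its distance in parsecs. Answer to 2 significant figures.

Distance modulus: m − M = 10.7 − (10.7) = 0.000
m − M = 5 log₁₀ d − 5
log₁₀ d = (m − M)/5 + 1 = 1.0000
d = 10^1.0000 = 10.00 pc

d ≈ 10 pc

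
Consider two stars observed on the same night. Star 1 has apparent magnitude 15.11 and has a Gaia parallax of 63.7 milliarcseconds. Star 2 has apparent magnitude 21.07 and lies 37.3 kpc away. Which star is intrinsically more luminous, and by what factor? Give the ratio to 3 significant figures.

Star 2 is more luminous, by a factor of 23300.

Star 1: p = 63.7 mas = 0.0637″ → d = 1/p = 15.70 pc
Star 1: M = m − 5 log₁₀ d + 5 = 15.11 − 5·1.1959 + 5 = 14.131
Star 2: d = 37.3 kpc = 37300 pc
Star 2: M = m − 5 log₁₀ d + 5 = 21.07 − 5·4.5717 + 5 = 3.211
ΔM = M_1 − M_2 = 14.131 − (3.211) = 10.919; smaller M is more luminous → Star 2.
L ratio = 10^(0.4 |ΔM|) = 10^4.368 = 23320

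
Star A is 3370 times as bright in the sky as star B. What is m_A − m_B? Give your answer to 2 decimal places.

Pogson: Δm = −2.5 log₁₀(ratio) = −2.5 log₁₀(3370) = −2.5 × 3.5276 = -8.819
Star A is brighter, so it has the smaller magnitude: the difference is negative.

m_A − m_B ≈ -8.82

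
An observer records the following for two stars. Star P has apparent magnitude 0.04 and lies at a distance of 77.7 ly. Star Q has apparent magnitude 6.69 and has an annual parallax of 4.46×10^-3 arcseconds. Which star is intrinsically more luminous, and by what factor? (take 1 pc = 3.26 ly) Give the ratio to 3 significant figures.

Star P is more luminous, by a factor of 5.17.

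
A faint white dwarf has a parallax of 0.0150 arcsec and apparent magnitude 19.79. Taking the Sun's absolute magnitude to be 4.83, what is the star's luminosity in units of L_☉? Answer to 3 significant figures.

d = 1/p = 1/0.0150″ = 66.67 pc
M = m − 5 log₁₀ d + 5 = 19.79 − 5·1.8239 + 5 = 15.670
M − M_☉ = 15.670 − 4.83 = 10.840
L/L_☉ = 10^(−0.4 × 10.840) = 4.611×10^-5

L/L_☉ ≈ 4.61×10^-5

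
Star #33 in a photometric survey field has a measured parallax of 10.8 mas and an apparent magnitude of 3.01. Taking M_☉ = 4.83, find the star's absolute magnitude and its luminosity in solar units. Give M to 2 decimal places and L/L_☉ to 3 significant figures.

d = 1/p = 1000/10.8 mas = 92.59 pc
M = m − 5 log₁₀ d + 5 = 3.01 − 5·1.9666 + 5 = -1.823
M − M_☉ = -1.823 − 4.83 = -6.653
L/L_☉ = 10^(−0.4 × -6.653) = 458.3

M ≈ -1.82; L/L_☉ ≈ 458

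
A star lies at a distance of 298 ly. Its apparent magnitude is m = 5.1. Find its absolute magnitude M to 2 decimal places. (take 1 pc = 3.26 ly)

M ≈ 0.30

d = 298 ly / 3.26 = 91.41 pc
5 log₁₀(d/10 pc) = 5 log₁₀(91.41) − 5 = 4.805
M = m − 5 log₁₀(d/10) = 5.1 − 4.805 = 0.295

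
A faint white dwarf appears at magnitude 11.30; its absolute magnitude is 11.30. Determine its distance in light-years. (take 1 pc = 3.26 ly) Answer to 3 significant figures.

d ≈ 32.6 ly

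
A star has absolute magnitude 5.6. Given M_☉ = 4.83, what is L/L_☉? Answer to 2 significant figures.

L/L_☉ ≈ 0.49

M − M_☉ = 5.6 − 4.83 = 0.770
L/L_☉ = 10^(−0.4 (M − M_☉)) = 10^-0.308 = 0.4920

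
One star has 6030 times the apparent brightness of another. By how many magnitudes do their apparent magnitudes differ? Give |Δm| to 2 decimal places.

Pogson: Δm = −2.5 log₁₀(ratio) = −2.5 log₁₀(6030) = −2.5 × 3.7803 = -9.451

|Δm| ≈ 9.45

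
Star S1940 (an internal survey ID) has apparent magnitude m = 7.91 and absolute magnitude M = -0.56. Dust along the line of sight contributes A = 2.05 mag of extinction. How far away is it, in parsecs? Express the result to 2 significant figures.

d ≈ 190 pc

m − M = 5 log₁₀(d/10 pc) + A  ⇒  7.91 − (-0.56) − 2.05 = 5 log₁₀(d/10)
6.420 = 5 log₁₀(d/10)
log₁₀ d = (m − M − A)/5 + 1 = 2.2840
d = 10^2.2840 = 192.3 pc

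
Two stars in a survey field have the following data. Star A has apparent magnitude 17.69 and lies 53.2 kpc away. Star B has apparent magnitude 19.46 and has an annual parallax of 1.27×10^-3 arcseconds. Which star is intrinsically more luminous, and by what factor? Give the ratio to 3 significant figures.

Star A is more luminous, by a factor of 23300.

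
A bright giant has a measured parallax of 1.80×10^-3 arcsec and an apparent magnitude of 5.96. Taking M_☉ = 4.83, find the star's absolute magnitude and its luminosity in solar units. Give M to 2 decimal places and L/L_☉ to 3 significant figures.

M ≈ -2.76; L/L_☉ ≈ 1090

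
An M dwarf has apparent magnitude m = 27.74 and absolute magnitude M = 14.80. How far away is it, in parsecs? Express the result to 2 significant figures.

d ≈ 3900 pc

Distance modulus: m − M = 27.74 − (14.80) = 12.940
m − M = 5 log₁₀ d − 5
log₁₀ d = (m − M)/5 + 1 = 3.5880
d = 10^3.5880 = 3873 pc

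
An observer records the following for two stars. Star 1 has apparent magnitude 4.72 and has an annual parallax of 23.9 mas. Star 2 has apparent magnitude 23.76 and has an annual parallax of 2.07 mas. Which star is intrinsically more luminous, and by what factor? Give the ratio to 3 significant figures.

Star 1 is more luminous, by a factor of 310000.

Star 1: p = 23.9 mas = 0.0239″ → d = 1/p = 41.84 pc
Star 1: M = m − 5 log₁₀ d + 5 = 4.72 − 5·1.6216 + 5 = 1.612
Star 2: p = 2.07 mas = 2.07×10^-3″ → d = 1/p = 483.1 pc
Star 2: M = m − 5 log₁₀ d + 5 = 23.76 − 5·2.6840 + 5 = 15.340
ΔM = M_1 − M_2 = 1.612 − (15.340) = -13.728; smaller M is more luminous → Star 1.
L ratio = 10^(0.4 |ΔM|) = 10^5.491 = 309800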